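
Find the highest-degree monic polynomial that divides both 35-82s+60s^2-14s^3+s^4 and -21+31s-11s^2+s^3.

Apply the Euclidean algorithm:
  s^4-14s^3+60s^2-82s+35 = (s-3)(s^3-11s^2+31s-21) + (-4s^2+32s-28)
  s^3-11s^2+31s-21 = (-(1/4)s+3/4)(-4s^2+32s-28) + (0)
Last nonzero remainder: -4s^2+32s-28. Dividing through by -4 gives the monic gcd s^2-8s+7.

7-8s+s^2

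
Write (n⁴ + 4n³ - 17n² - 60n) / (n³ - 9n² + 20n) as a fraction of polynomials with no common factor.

(n² + 8n + 15)/(n - 5)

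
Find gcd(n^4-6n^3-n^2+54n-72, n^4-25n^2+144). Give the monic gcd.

By polynomial division,
  n^4-6n^3-n^2+54n-72 = (n^4-25n^2+144) + (-6n^3+24n^2+54n-216)
  n^4-25n^2+144 = (-(1/6)n-2/3)(-6n^3+24n^2+54n-216) + (0)
Last nonzero remainder: -6n^3+24n^2+54n-216. Dividing through by -6 gives the monic gcd n^3-4n^2-9n+36.

n^3-4n^2-9n+36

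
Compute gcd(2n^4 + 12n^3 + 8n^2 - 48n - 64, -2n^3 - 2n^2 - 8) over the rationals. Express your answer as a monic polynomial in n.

By polynomial division,
  2n^4 + 12n^3 + 8n^2 - 48n - 64 = (-n - 5)(-2n^3 - 2n^2 - 8) + (-2n^2 - 56n - 104)
  -2n^3 - 2n^2 - 8 = (n - 27)(-2n^2 - 56n - 104) + (-1408n - 2816)
  -2n^2 - 56n - 104 = ((1/704)n + 13/352)(-1408n - 2816) + (0)
Last nonzero remainder: -1408n - 2816. Dividing through by -1408 gives the monic gcd n + 2.

n + 2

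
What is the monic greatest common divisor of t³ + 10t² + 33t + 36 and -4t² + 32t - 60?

1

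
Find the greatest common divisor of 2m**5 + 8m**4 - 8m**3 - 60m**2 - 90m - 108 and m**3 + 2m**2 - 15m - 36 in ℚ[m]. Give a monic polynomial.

m**2 + 6m + 9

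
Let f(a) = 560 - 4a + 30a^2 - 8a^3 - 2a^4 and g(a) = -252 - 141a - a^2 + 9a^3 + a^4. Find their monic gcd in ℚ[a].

Repeated division with remainder:
  -2a^4 - 8a^3 + 30a^2 - 4a + 560 = (-2)(a^4 + 9a^3 - a^2 - 141a - 252) + (10a^3 + 28a^2 - 286a + 56)
  a^4 + 9a^3 - a^2 - 141a - 252 = ((1/10)a + 31/50)(10a^3 + 28a^2 - 286a + 56) + ((256/25)a^2 + (768/25)a - 7168/25)
  10a^3 + 28a^2 - 286a + 56 = ((125/128)a - 25/128)((256/25)a^2 + (768/25)a - 7168/25) + (0)
Last nonzero remainder: (256/25)a^2 + (768/25)a - 7168/25. Dividing through by 256/25 gives the monic gcd a^2 + 3a - 28.

-28 + 3a + a^2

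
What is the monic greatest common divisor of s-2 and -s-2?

1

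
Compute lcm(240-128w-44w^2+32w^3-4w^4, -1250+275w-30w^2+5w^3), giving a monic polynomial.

Apply the Euclidean algorithm:
  -4w^4+32w^3-44w^2-128w+240 = (-(4/5)w+8/5)(5w^3-30w^2+275w-1250) + (224w^2-1568w+2240)
  5w^3-30w^2+275w-1250 = ((5/224)w+5/224)(224w^2-1568w+2240) + (260w-1300)
  224w^2-1568w+2240 = ((56/65)w-112/65)(260w-1300) + (0)
Last nonzero remainder: 260w-1300. Dividing through by 260 gives the monic gcd w-5.
Then lcm(f, g) = f·g / gcd(f, g); expanding and making the result monic gives the answer.

-3000+1660w+458w^2-379w^3+69w^4-9w^5+w^6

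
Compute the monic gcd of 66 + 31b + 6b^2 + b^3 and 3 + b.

3 + b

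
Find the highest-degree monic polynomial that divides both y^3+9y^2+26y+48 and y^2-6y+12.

1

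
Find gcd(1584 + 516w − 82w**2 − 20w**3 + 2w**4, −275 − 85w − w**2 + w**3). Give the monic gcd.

−11 + w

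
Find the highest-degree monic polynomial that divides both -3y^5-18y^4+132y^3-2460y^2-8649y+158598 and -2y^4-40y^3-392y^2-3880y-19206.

Euclidean algorithm in ℚ[y]:
  -3y^5-18y^4+132y^3-2460y^2-8649y+158598 = ((3/2)y-21)(-2y^4-40y^3-392y^2-3880y-19206) + (-120y^3-4872y^2-61320y-244728)
  -2y^4-40y^3-392y^2-3880y-19206 = ((1/60)y-103/300)(-120y^3-4872y^2-61320y-244728) + (-(26068/25)y^2-(104272/5)y-2580732/25)
  -120y^3-4872y^2-61320y-244728 = ((750/6517)y+15450/6517)(-(26068/25)y^2-(104272/5)y-2580732/25) + (0)
Last nonzero remainder: -(26068/25)y^2-(104272/5)y-2580732/25. Dividing through by -26068/25 gives the monic gcd y^2+20y+99.

y^2+20y+99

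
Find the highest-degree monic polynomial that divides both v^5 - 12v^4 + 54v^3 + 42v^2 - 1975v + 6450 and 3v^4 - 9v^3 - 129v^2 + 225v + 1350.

v^3 - 6v^2 - 25v + 150

Apply the Euclidean algorithm:
  v^5 - 12v^4 + 54v^3 + 42v^2 - 1975v + 6450 = ((1/3)v - 3)(3v^4 - 9v^3 - 129v^2 + 225v + 1350) + (70v^3 - 420v^2 - 1750v + 10500)
  3v^4 - 9v^3 - 129v^2 + 225v + 1350 = ((3/70)v + 9/70)(70v^3 - 420v^2 - 1750v + 10500) + (0)
Last nonzero remainder: 70v^3 - 420v^2 - 1750v + 10500. Dividing through by 70 gives the monic gcd v^3 - 6v^2 - 25v + 150.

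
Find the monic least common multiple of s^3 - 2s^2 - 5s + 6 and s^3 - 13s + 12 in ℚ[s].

Apply the Euclidean algorithm:
  s^3 - 2s^2 - 5s + 6 = (s^3 - 13s + 12) + (-2s^2 + 8s - 6)
  s^3 - 13s + 12 = (-(1/2)s - 2)(-2s^2 + 8s - 6) + (0)
Last nonzero remainder: -2s^2 + 8s - 6. Dividing through by -2 gives the monic gcd s^2 - 4s + 3.
Then lcm(f, g) = f·g / gcd(f, g); expanding and making the result monic gives the answer.

s^4 + 2s^3 - 13s^2 - 14s + 24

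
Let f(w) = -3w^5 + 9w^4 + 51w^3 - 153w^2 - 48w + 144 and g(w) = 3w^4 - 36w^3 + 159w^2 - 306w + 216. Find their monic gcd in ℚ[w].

Repeated division with remainder:
  -3w^5 + 9w^4 + 51w^3 - 153w^2 - 48w + 144 = (-w - 9)(3w^4 - 36w^3 + 159w^2 - 306w + 216) + (-114w^3 + 972w^2 - 2586w + 2088)
  3w^4 - 36w^3 + 159w^2 - 306w + 216 = (-(1/38)w + 33/361)(-114w^3 + 972w^2 - 2586w + 2088) + ((756/361)w^2 - (5292/361)w + 9072/361)
  -114w^3 + 972w^2 - 2586w + 2088 = (-(6859/126)w + 10469/126)((756/361)w^2 - (5292/361)w + 9072/361) + (0)
Last nonzero remainder: (756/361)w^2 - (5292/361)w + 9072/361. Dividing through by 756/361 gives the monic gcd w^2 - 7w + 12.

w^2 - 7w + 12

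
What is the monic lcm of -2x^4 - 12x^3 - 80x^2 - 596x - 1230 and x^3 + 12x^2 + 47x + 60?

Repeated division with remainder:
  -2x^4 - 12x^3 - 80x^2 - 596x - 1230 = (-2x + 12)(x^3 + 12x^2 + 47x + 60) + (-130x^2 - 1040x - 1950)
  x^3 + 12x^2 + 47x + 60 = (-(1/130)x - 2/65)(-130x^2 - 1040x - 1950) + (0)
Last nonzero remainder: -130x^2 - 1040x - 1950. Dividing through by -130 gives the monic gcd x^2 + 8x + 15.
Then lcm(f, g) = f·g / gcd(f, g); expanding and making the result monic gives the answer.

x^5 + 10x^4 + 64x^3 + 458x^2 + 1807x + 2460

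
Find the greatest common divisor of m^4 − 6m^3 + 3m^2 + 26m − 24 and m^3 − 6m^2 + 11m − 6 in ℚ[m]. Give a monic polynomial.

m^2 − 4m + 3

Euclidean algorithm in ℚ[m]:
  m^4 − 6m^3 + 3m^2 + 26m − 24 = (m)(m^3 − 6m^2 + 11m − 6) + (−8m^2 + 32m − 24)
  m^3 − 6m^2 + 11m − 6 = (−(1/8)m + 1/4)(−8m^2 + 32m − 24) + (0)
Last nonzero remainder: −8m^2 + 32m − 24. Dividing through by −8 gives the monic gcd m^2 − 4m + 3.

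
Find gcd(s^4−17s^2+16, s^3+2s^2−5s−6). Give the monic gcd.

s+1

Euclidean algorithm in ℚ[s]:
  s^4−17s^2+16 = (s−2)(s^3+2s^2−5s−6) + (−8s^2−4s+4)
  s^3+2s^2−5s−6 = (−(1/8)s−3/16)(−8s^2−4s+4) + (−(21/4)s−21/4)
  −8s^2−4s+4 = ((32/21)s−16/21)(−(21/4)s−21/4) + (0)
Last nonzero remainder: −(21/4)s−21/4. Dividing through by −21/4 gives the monic gcd s+1.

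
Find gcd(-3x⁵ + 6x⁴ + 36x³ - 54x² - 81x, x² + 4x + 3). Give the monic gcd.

Repeated division with remainder:
  -3x⁵ + 6x⁴ + 36x³ - 54x² - 81x = (-3x³ + 18x² - 27x)(x² + 4x + 3) + (0)
The last nonzero remainder x² + 4x + 3 is already monic.

x² + 4x + 3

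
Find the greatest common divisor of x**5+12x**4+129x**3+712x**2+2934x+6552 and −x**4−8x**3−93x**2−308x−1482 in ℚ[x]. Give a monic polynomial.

Euclidean algorithm in ℚ[x]:
  x**5+12x**4+129x**3+712x**2+2934x+6552 = (−x−4)(−x**4−8x**3−93x**2−308x−1482) + (4x**3+32x**2+220x+624)
  −x**4−8x**3−93x**2−308x−1482 = (−(1/4)x)(4x**3+32x**2+220x+624) + (−38x**2−152x−1482)
  4x**3+32x**2+220x+624 = (−(2/19)x−8/19)(−38x**2−152x−1482) + (0)
Last nonzero remainder: −38x**2−152x−1482. Dividing through by −38 gives the monic gcd x**2+4x+39.

x**2+4x+39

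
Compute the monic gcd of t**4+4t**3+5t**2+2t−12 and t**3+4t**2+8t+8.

By polynomial division,
  t**4+4t**3+5t**2+2t−12 = (t)(t**3+4t**2+8t+8) + (−3t**2−6t−12)
  t**3+4t**2+8t+8 = (−(1/3)t−2/3)(−3t**2−6t−12) + (0)
Last nonzero remainder: −3t**2−6t−12. Dividing through by −3 gives the monic gcd t**2+2t+4.

t**2+2t+4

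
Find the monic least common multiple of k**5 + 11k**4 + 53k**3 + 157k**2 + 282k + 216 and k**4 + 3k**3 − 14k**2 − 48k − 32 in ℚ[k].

Apply the Euclidean algorithm:
  k**5 + 11k**4 + 53k**3 + 157k**2 + 282k + 216 = (k + 8)(k**4 + 3k**3 − 14k**2 − 48k − 32) + (43k**3 + 317k**2 + 698k + 472)
  k**4 + 3k**3 − 14k**2 − 48k − 32 = ((1/43)k − 188/1849)(43k**3 + 317k**2 + 698k + 472) + ((3696/1849)k**2 + (22176/1849)k + 29568/1849)
  43k**3 + 317k**2 + 698k + 472 = ((79507/3696)k + 109091/3696)((3696/1849)k**2 + (22176/1849)k + 29568/1849) + (0)
Last nonzero remainder: (3696/1849)k**2 + (22176/1849)k + 29568/1849. Dividing through by 3696/1849 gives the monic gcd k**2 + 6k + 8.
Then lcm(f, g) = f·g / gcd(f, g); expanding and making the result monic gives the answer.

k**7 + 8k**6 + 16k**5 − 46k**4 − 401k**3 − 1258k**2 − 1776k − 864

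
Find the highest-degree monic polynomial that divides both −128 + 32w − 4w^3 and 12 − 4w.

Repeated division with remainder:
  −4w^3 + 32w − 128 = (w^2 + 3w + 1)(−4w + 12) + (−140)
  −4w + 12 = ((1/35)w − 3/35)(−140) + (0)
The last nonzero remainder is the constant −140, so the polynomials are coprime and gcd = 1.

1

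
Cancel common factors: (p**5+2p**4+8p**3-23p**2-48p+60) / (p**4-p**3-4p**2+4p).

Apply the Euclidean algorithm:
  p**5+2p**4+8p**3-23p**2-48p+60 = (p+3)(p**4-p**3-4p**2+4p) + (15p**3-15p**2-60p+60)
  p**4-p**3-4p**2+4p = ((1/15)p)(15p**3-15p**2-60p+60) + (0)
Last nonzero remainder: 15p**3-15p**2-60p+60. Dividing through by 15 gives the monic gcd p**3-p**2-4p+4.
Cancel p**3-p**2-4p+4 from numerator and denominator to get the reduced form.

(p**2+3p+15)/(p)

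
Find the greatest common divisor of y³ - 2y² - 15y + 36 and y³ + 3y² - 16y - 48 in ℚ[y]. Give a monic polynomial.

y + 4

By polynomial division,
  y³ - 2y² - 15y + 36 = (y³ + 3y² - 16y - 48) + (-5y² + y + 84)
  y³ + 3y² - 16y - 48 = (-(1/5)y - 16/25)(-5y² + y + 84) + ((36/25)y + 144/25)
  -5y² + y + 84 = (-(125/36)y + 175/12)((36/25)y + 144/25) + (0)
Last nonzero remainder: (36/25)y + 144/25. Dividing through by 36/25 gives the monic gcd y + 4.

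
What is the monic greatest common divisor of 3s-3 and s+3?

By polynomial division,
  3s-3 = (3)(s+3) + (-12)
  s+3 = (-(1/12)s-1/4)(-12) + (0)
The last nonzero remainder is the constant -12, so the polynomials are coprime and gcd = 1.

1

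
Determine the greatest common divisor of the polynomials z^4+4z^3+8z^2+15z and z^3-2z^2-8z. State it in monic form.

Repeated division with remainder:
  z^4+4z^3+8z^2+15z = (z+6)(z^3-2z^2-8z) + (28z^2+63z)
  z^3-2z^2-8z = ((1/28)z-17/112)(28z^2+63z) + ((25/16)z)
  28z^2+63z = ((448/25)z+1008/25)((25/16)z) + (0)
Last nonzero remainder: (25/16)z. Dividing through by 25/16 gives the monic gcd z.

z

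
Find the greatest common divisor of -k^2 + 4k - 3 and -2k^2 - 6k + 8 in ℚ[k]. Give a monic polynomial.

k - 1

By polynomial division,
  -k^2 + 4k - 3 = (1/2)(-2k^2 - 6k + 8) + (7k - 7)
  -2k^2 - 6k + 8 = (-(2/7)k - 8/7)(7k - 7) + (0)
Last nonzero remainder: 7k - 7. Dividing through by 7 gives the monic gcd k - 1.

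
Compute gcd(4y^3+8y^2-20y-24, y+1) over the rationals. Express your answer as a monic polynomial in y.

y+1

Apply the Euclidean algorithm:
  4y^3+8y^2-20y-24 = (4y^2+4y-24)(y+1) + (0)
The last nonzero remainder y+1 is already monic.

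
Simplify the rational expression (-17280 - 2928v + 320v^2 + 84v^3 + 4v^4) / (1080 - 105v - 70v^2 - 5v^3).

(240 - 16v - 4v^2)/(-15 + 5v)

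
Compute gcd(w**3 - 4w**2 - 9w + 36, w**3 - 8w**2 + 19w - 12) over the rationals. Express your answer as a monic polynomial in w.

w**2 - 7w + 12

Apply the Euclidean algorithm:
  w**3 - 4w**2 - 9w + 36 = (w**3 - 8w**2 + 19w - 12) + (4w**2 - 28w + 48)
  w**3 - 8w**2 + 19w - 12 = ((1/4)w - 1/4)(4w**2 - 28w + 48) + (0)
Last nonzero remainder: 4w**2 - 28w + 48. Dividing through by 4 gives the monic gcd w**2 - 7w + 12.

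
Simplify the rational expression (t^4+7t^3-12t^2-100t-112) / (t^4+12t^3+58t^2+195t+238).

(t^2-2t-8)/(t^2+3t+17)

Apply the Euclidean algorithm:
  t^4+7t^3-12t^2-100t-112 = (t^4+12t^3+58t^2+195t+238) + (-5t^3-70t^2-295t-350)
  t^4+12t^3+58t^2+195t+238 = (-(1/5)t+2/5)(-5t^3-70t^2-295t-350) + (27t^2+243t+378)
  -5t^3-70t^2-295t-350 = (-(5/27)t-25/27)(27t^2+243t+378) + (0)
Last nonzero remainder: 27t^2+243t+378. Dividing through by 27 gives the monic gcd t^2+9t+14.
Cancel t^2+9t+14 from numerator and denominator to get the reduced form.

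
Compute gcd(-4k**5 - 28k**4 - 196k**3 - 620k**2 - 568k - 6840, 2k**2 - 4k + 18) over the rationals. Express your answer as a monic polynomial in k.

Repeated division with remainder:
  -4k**5 - 28k**4 - 196k**3 - 620k**2 - 568k - 6840 = (-2k**3 - 18k**2 - 116k - 380)(2k**2 - 4k + 18) + (0)
Last nonzero remainder: 2k**2 - 4k + 18. Dividing through by 2 gives the monic gcd k**2 - 2k + 9.

k**2 - 2k + 9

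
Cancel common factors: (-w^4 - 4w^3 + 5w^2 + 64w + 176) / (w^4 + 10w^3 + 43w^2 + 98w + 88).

Euclidean algorithm in ℚ[w]:
  -w^4 - 4w^3 + 5w^2 + 64w + 176 = (-1)(w^4 + 10w^3 + 43w^2 + 98w + 88) + (6w^3 + 48w^2 + 162w + 264)
  w^4 + 10w^3 + 43w^2 + 98w + 88 = ((1/6)w + 1/3)(6w^3 + 48w^2 + 162w + 264) + (0)
Last nonzero remainder: 6w^3 + 48w^2 + 162w + 264. Dividing through by 6 gives the monic gcd w^3 + 8w^2 + 27w + 44.
Cancel w^3 + 8w^2 + 27w + 44 from numerator and denominator to get the reduced form.

(-w + 4)/(w + 2)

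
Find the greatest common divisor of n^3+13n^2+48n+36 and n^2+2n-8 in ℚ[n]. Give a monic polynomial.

Euclidean algorithm in ℚ[n]:
  n^3+13n^2+48n+36 = (n+11)(n^2+2n-8) + (34n+124)
  n^2+2n-8 = ((1/34)n-14/289)(34n+124) + (-576/289)
  34n+124 = (-(4913/288)n-8959/144)(-576/289) + (0)
The last nonzero remainder is the constant -576/289, so the polynomials are coprime and gcd = 1.

1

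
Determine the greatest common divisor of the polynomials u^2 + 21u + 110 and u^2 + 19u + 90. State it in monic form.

u + 10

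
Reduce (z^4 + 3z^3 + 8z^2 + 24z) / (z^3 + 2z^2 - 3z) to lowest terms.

(z^2 + 8)/(z - 1)

Apply the Euclidean algorithm:
  z^4 + 3z^3 + 8z^2 + 24z = (z + 1)(z^3 + 2z^2 - 3z) + (9z^2 + 27z)
  z^3 + 2z^2 - 3z = ((1/9)z - 1/9)(9z^2 + 27z) + (0)
Last nonzero remainder: 9z^2 + 27z. Dividing through by 9 gives the monic gcd z^2 + 3z.
Cancel z^2 + 3z from numerator and denominator to get the reduced form.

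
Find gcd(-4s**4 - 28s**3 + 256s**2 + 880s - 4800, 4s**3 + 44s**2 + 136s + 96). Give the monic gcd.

s + 6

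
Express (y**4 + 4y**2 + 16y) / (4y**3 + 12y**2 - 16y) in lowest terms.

(y**3 + 4y + 16)/(4y**2 + 12y - 16)

Repeated division with remainder:
  y**4 + 4y**2 + 16y = ((1/4)y - 3/4)(4y**3 + 12y**2 - 16y) + (17y**2 + 4y)
  4y**3 + 12y**2 - 16y = ((4/17)y + 188/289)(17y**2 + 4y) + (-(5376/289)y)
  17y**2 + 4y = (-(4913/5376)y - 289/1344)(-(5376/289)y) + (0)
Last nonzero remainder: -(5376/289)y. Dividing through by -5376/289 gives the monic gcd y.
Cancel y from numerator and denominator to get the reduced form.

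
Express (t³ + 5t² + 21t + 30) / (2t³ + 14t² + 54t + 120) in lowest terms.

By polynomial division,
  t³ + 5t² + 21t + 30 = (1/2)(2t³ + 14t² + 54t + 120) + (-2t² - 6t - 30)
  2t³ + 14t² + 54t + 120 = (-t - 4)(-2t² - 6t - 30) + (0)
Last nonzero remainder: -2t² - 6t - 30. Dividing through by -2 gives the monic gcd t² + 3t + 15.
Cancel t² + 3t + 15 from numerator and denominator to get the reduced form.

(t + 2)/(2t + 8)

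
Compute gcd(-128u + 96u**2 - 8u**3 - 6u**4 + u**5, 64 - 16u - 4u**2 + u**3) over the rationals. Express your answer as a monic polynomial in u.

By polynomial division,
  u**5 - 6u**4 - 8u**3 + 96u**2 - 128u = (u**2 - 2u)(u**3 - 4u**2 - 16u + 64) + (0)
The last nonzero remainder u**3 - 4u**2 - 16u + 64 is already monic.

64 - 16u - 4u**2 + u**3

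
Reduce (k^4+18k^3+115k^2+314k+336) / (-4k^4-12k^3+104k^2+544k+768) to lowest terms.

By polynomial division,
  k^4+18k^3+115k^2+314k+336 = (-1/4)(-4k^4-12k^3+104k^2+544k+768) + (15k^3+141k^2+450k+528)
  -4k^4-12k^3+104k^2+544k+768 = (-(4/15)k+128/75)(15k^3+141k^2+450k+528) + (-(416/25)k^2-(416/5)k-3328/25)
  15k^3+141k^2+450k+528 = (-(375/416)k-825/208)(-(416/25)k^2-(416/5)k-3328/25) + (0)
Last nonzero remainder: -(416/25)k^2-(416/5)k-3328/25. Dividing through by -416/25 gives the monic gcd k^2+5k+8.
Cancel k^2+5k+8 from numerator and denominator to get the reduced form.

(-k^2-13k-42)/(4k^2-8k-96)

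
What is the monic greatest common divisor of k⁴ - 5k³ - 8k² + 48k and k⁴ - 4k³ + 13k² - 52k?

Euclidean algorithm in ℚ[k]:
  k⁴ - 5k³ - 8k² + 48k = (k⁴ - 4k³ + 13k² - 52k) + (-k³ - 21k² + 100k)
  k⁴ - 4k³ + 13k² - 52k = (-k + 25)(-k³ - 21k² + 100k) + (638k² - 2552k)
  -k³ - 21k² + 100k = (-(1/638)k - 25/638)(638k² - 2552k) + (0)
Last nonzero remainder: 638k² - 2552k. Dividing through by 638 gives the monic gcd k² - 4k.

k² - 4k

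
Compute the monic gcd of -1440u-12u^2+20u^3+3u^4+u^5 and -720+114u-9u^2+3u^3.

-240+38u-3u^2+u^3

Repeated division with remainder:
  u^5+3u^4+20u^3-12u^2-1440u = ((1/3)u^2+2u)(3u^3-9u^2+114u-720) + (0)
Last nonzero remainder: 3u^3-9u^2+114u-720. Dividing through by 3 gives the monic gcd u^3-3u^2+38u-240.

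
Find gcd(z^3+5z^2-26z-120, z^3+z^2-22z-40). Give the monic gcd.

Apply the Euclidean algorithm:
  z^3+5z^2-26z-120 = (z^3+z^2-22z-40) + (4z^2-4z-80)
  z^3+z^2-22z-40 = ((1/4)z+1/2)(4z^2-4z-80) + (0)
Last nonzero remainder: 4z^2-4z-80. Dividing through by 4 gives the monic gcd z^2-z-20.

z^2-z-20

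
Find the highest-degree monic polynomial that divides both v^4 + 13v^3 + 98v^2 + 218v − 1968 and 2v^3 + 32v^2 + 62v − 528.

v^2 + 5v − 24

By polynomial division,
  v^4 + 13v^3 + 98v^2 + 218v − 1968 = ((1/2)v − 3/2)(2v^3 + 32v^2 + 62v − 528) + (115v^2 + 575v − 2760)
  2v^3 + 32v^2 + 62v − 528 = ((2/115)v + 22/115)(115v^2 + 575v − 2760) + (0)
Last nonzero remainder: 115v^2 + 575v − 2760. Dividing through by 115 gives the monic gcd v^2 + 5v − 24.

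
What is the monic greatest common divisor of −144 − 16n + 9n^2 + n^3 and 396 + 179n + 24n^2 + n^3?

36 + 13n + n^2

Apply the Euclidean algorithm:
  n^3 + 9n^2 − 16n − 144 = (n^3 + 24n^2 + 179n + 396) + (−15n^2 − 195n − 540)
  n^3 + 24n^2 + 179n + 396 = (−(1/15)n − 11/15)(−15n^2 − 195n − 540) + (0)
Last nonzero remainder: −15n^2 − 195n − 540. Dividing through by −15 gives the monic gcd n^2 + 13n + 36.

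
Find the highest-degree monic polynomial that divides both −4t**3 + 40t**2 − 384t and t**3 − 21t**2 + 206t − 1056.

t**2 − 10t + 96

Euclidean algorithm in ℚ[t]:
  −4t**3 + 40t**2 − 384t = (−4)(t**3 − 21t**2 + 206t − 1056) + (−44t**2 + 440t − 4224)
  t**3 − 21t**2 + 206t − 1056 = (−(1/44)t + 1/4)(−44t**2 + 440t − 4224) + (0)
Last nonzero remainder: −44t**2 + 440t − 4224. Dividing through by −44 gives the monic gcd t**2 − 10t + 96.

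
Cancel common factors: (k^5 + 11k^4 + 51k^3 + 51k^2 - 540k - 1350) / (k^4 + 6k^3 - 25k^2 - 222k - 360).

(k^3 + 3k^2 + 12k - 90)/(k^2 - 2k - 24)

By polynomial division,
  k^5 + 11k^4 + 51k^3 + 51k^2 - 540k - 1350 = (k + 5)(k^4 + 6k^3 - 25k^2 - 222k - 360) + (46k^3 + 398k^2 + 930k + 450)
  k^4 + 6k^3 - 25k^2 - 222k - 360 = ((1/46)k - 61/1058)(46k^3 + 398k^2 + 930k + 450) + (-(11781/529)k^2 - (94248/529)k - 176715/529)
  46k^3 + 398k^2 + 930k + 450 = (-(24334/11781)k - 5290/3927)(-(11781/529)k^2 - (94248/529)k - 176715/529) + (0)
Last nonzero remainder: -(11781/529)k^2 - (94248/529)k - 176715/529. Dividing through by -11781/529 gives the monic gcd k^2 + 8k + 15.
Cancel k^2 + 8k + 15 from numerator and denominator to get the reduced form.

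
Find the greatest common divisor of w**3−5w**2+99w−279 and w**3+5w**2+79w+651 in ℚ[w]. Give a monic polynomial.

w**2−2w+93

Repeated division with remainder:
  w**3−5w**2+99w−279 = (w**3+5w**2+79w+651) + (−10w**2+20w−930)
  w**3+5w**2+79w+651 = (−(1/10)w−7/10)(−10w**2+20w−930) + (0)
Last nonzero remainder: −10w**2+20w−930. Dividing through by −10 gives the monic gcd w**2−2w+93.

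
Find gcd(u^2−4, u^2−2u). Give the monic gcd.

u−2

Apply the Euclidean algorithm:
  u^2−4 = (u^2−2u) + (2u−4)
  u^2−2u = ((1/2)u)(2u−4) + (0)
Last nonzero remainder: 2u−4. Dividing through by 2 gives the monic gcd u−2.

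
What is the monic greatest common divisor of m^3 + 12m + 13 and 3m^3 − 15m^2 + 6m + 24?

m + 1

By polynomial division,
  m^3 + 12m + 13 = (1/3)(3m^3 − 15m^2 + 6m + 24) + (5m^2 + 10m + 5)
  3m^3 − 15m^2 + 6m + 24 = ((3/5)m − 21/5)(5m^2 + 10m + 5) + (45m + 45)
  5m^2 + 10m + 5 = ((1/9)m + 1/9)(45m + 45) + (0)
Last nonzero remainder: 45m + 45. Dividing through by 45 gives the monic gcd m + 1.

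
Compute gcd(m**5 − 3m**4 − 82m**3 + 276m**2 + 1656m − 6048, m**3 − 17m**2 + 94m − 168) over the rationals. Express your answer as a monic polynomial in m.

m**2 − 10m + 24

Apply the Euclidean algorithm:
  m**5 − 3m**4 − 82m**3 + 276m**2 + 1656m − 6048 = (m**2 + 14m + 62)(m**3 − 17m**2 + 94m − 168) + (182m**2 − 1820m + 4368)
  m**3 − 17m**2 + 94m − 168 = ((1/182)m − 1/26)(182m**2 − 1820m + 4368) + (0)
Last nonzero remainder: 182m**2 − 1820m + 4368. Dividing through by 182 gives the monic gcd m**2 − 10m + 24.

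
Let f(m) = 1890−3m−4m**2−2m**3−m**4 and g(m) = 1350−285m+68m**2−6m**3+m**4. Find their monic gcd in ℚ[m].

Apply the Euclidean algorithm:
  −m**4−2m**3−4m**2−3m+1890 = (−1)(m**4−6m**3+68m**2−285m+1350) + (−8m**3+64m**2−288m+3240)
  m**4−6m**3+68m**2−285m+1350 = (−(1/8)m−1/4)(−8m**3+64m**2−288m+3240) + (48m**2+48m+2160)
  −8m**3+64m**2−288m+3240 = (−(1/6)m+3/2)(48m**2+48m+2160) + (0)
Last nonzero remainder: 48m**2+48m+2160. Dividing through by 48 gives the monic gcd m**2+m+45.

45+m+m**2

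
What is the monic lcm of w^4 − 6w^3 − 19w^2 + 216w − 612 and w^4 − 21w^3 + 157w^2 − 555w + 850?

w^6 − 21w^5 + 121w^4 + 201w^3 − 4802w^2 + 19980w − 30600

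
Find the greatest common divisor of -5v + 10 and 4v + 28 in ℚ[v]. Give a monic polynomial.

Repeated division with remainder:
  -5v + 10 = (-5/4)(4v + 28) + (45)
  4v + 28 = ((4/45)v + 28/45)(45) + (0)
The last nonzero remainder is the constant 45, so the polynomials are coprime and gcd = 1.

1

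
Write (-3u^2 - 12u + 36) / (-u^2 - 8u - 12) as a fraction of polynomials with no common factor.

(3u - 6)/(u + 2)

By polynomial division,
  -3u^2 - 12u + 36 = (3)(-u^2 - 8u - 12) + (12u + 72)
  -u^2 - 8u - 12 = (-(1/12)u - 1/6)(12u + 72) + (0)
Last nonzero remainder: 12u + 72. Dividing through by 12 gives the monic gcd u + 6.
Cancel u + 6 from numerator and denominator to get the reduced form.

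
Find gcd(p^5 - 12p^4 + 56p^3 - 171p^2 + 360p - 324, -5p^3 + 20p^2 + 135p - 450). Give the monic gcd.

p^2 - 9p + 18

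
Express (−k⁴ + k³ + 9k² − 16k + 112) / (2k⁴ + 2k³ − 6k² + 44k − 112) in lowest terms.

(−k + 4)/(2k − 4)

By polynomial division,
  −k⁴ + k³ + 9k² − 16k + 112 = (−1/2)(2k⁴ + 2k³ − 6k² + 44k − 112) + (2k³ + 6k² + 6k + 56)
  2k⁴ + 2k³ − 6k² + 44k − 112 = (k − 2)(2k³ + 6k² + 6k + 56) + (0)
Last nonzero remainder: 2k³ + 6k² + 6k + 56. Dividing through by 2 gives the monic gcd k³ + 3k² + 3k + 28.
Cancel k³ + 3k² + 3k + 28 from numerator and denominator to get the reduced form.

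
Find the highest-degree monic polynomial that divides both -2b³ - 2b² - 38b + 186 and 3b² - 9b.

b - 3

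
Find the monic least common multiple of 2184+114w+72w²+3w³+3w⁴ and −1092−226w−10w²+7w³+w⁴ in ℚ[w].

−30576−868w−242w²+20w³−17w⁴+2w⁵+w⁶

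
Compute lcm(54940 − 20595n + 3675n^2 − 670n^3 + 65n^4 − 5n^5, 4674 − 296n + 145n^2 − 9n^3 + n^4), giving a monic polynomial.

−1252632 + 579446n − 135968n^2 + 26745n^3 − 3557n^4 + 378n^5 − 23n^6 + n^7

By polynomial division,
  −5n^5 + 65n^4 − 670n^3 + 3675n^2 − 20595n + 54940 = (−5n + 20)(n^4 − 9n^3 + 145n^2 − 296n + 4674) + (235n^3 − 705n^2 + 8695n − 38540)
  n^4 − 9n^3 + 145n^2 − 296n + 4674 = ((1/235)n − 6/235)(235n^3 − 705n^2 + 8695n − 38540) + (90n^2 + 90n + 3690)
  235n^3 − 705n^2 + 8695n − 38540 = ((47/18)n − 94/9)(90n^2 + 90n + 3690) + (0)
Last nonzero remainder: 90n^2 + 90n + 3690. Dividing through by 90 gives the monic gcd n^2 + n + 41.
Then lcm(f, g) = f·g / gcd(f, g); expanding and making the result monic gives the answer.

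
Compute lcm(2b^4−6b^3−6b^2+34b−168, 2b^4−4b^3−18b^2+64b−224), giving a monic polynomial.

b^5+b^4−15b^3+5b^2−16b−336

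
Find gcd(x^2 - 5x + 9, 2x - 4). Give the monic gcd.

1

Apply the Euclidean algorithm:
  x^2 - 5x + 9 = ((1/2)x - 3/2)(2x - 4) + (3)
  2x - 4 = ((2/3)x - 4/3)(3) + (0)
The last nonzero remainder is the constant 3, so the polynomials are coprime and gcd = 1.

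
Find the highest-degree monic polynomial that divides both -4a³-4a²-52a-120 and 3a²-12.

Repeated division with remainder:
  -4a³-4a²-52a-120 = (-(4/3)a-4/3)(3a²-12) + (-68a-136)
  3a²-12 = (-(3/68)a+3/34)(-68a-136) + (0)
Last nonzero remainder: -68a-136. Dividing through by -68 gives the monic gcd a+2.

a+2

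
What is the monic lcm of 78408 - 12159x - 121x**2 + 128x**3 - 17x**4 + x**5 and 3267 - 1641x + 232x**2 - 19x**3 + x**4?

Apply the Euclidean algorithm:
  x**5 - 17x**4 + 128x**3 - 121x**2 - 12159x + 78408 = (x + 2)(x**4 - 19x**3 + 232x**2 - 1641x + 3267) + (-66x**3 + 1056x**2 - 12144x + 71874)
  x**4 - 19x**3 + 232x**2 - 1641x + 3267 = (-(1/66)x + 1/22)(-66x**3 + 1056x**2 - 12144x + 71874) + (0)
Last nonzero remainder: -66x**3 + 1056x**2 - 12144x + 71874. Dividing through by -66 gives the monic gcd x**3 - 16x**2 + 184x - 1089.
Then lcm(f, g) = f·g / gcd(f, g); expanding and making the result monic gives the answer.

-235224 + 114885x - 11796x**2 - 505x**3 + 179x**4 - 20x**5 + x**6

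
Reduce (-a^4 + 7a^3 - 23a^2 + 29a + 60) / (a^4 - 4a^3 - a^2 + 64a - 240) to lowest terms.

(-a - 1)/(a + 4)

Repeated division with remainder:
  -a^4 + 7a^3 - 23a^2 + 29a + 60 = (-1)(a^4 - 4a^3 - a^2 + 64a - 240) + (3a^3 - 24a^2 + 93a - 180)
  a^4 - 4a^3 - a^2 + 64a - 240 = ((1/3)a + 4/3)(3a^3 - 24a^2 + 93a - 180) + (0)
Last nonzero remainder: 3a^3 - 24a^2 + 93a - 180. Dividing through by 3 gives the monic gcd a^3 - 8a^2 + 31a - 60.
Cancel a^3 - 8a^2 + 31a - 60 from numerator and denominator to get the reduced form.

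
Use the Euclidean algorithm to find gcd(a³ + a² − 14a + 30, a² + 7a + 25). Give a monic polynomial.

Euclidean algorithm in ℚ[a]:
  a³ + a² − 14a + 30 = (a − 6)(a² + 7a + 25) + (3a + 180)
  a² + 7a + 25 = ((1/3)a − 53/3)(3a + 180) + (3205)
  3a + 180 = ((3/3205)a + 36/641)(3205) + (0)
The last nonzero remainder is the constant 3205, so the polynomials are coprime and gcd = 1.

1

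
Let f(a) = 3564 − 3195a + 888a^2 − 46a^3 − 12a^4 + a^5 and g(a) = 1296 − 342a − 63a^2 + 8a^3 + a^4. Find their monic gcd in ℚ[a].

−27 + 6a + a^2

Euclidean algorithm in ℚ[a]:
  a^5 − 12a^4 − 46a^3 + 888a^2 − 3195a + 3564 = (a − 20)(a^4 + 8a^3 − 63a^2 − 342a + 1296) + (177a^3 − 30a^2 − 11331a + 29484)
  a^4 + 8a^3 − 63a^2 − 342a + 1296 = ((1/177)a + 482/10443)(177a^3 − 30a^2 − 11331a + 29484) + ((8360/3481)a^2 + (50160/3481)a − 225720/3481)
  177a^3 − 30a^2 − 11331a + 29484 = ((616137/8360)a − 950313/2090)((8360/3481)a^2 + (50160/3481)a − 225720/3481) + (0)
Last nonzero remainder: (8360/3481)a^2 + (50160/3481)a − 225720/3481. Dividing through by 8360/3481 gives the monic gcd a^2 + 6a − 27.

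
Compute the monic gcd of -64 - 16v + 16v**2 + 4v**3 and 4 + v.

Euclidean algorithm in ℚ[v]:
  4v**3 + 16v**2 - 16v - 64 = (4v**2 - 16)(v + 4) + (0)
The last nonzero remainder v + 4 is already monic.

4 + v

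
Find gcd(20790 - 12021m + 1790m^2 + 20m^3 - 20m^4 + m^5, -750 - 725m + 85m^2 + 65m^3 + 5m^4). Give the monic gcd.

-30 + 7m + m^2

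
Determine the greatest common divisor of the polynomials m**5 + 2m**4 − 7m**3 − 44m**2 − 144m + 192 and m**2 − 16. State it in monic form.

Repeated division with remainder:
  m**5 + 2m**4 − 7m**3 − 44m**2 − 144m + 192 = (m**3 + 2m**2 + 9m − 12)(m**2 − 16) + (0)
The last nonzero remainder m**2 − 16 is already monic.

m**2 − 16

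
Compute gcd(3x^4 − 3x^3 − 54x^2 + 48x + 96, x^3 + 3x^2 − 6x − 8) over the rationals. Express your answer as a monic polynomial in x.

x^3 + 3x^2 − 6x − 8

Apply the Euclidean algorithm:
  3x^4 − 3x^3 − 54x^2 + 48x + 96 = (3x − 12)(x^3 + 3x^2 − 6x − 8) + (0)
The last nonzero remainder x^3 + 3x^2 − 6x − 8 is already monic.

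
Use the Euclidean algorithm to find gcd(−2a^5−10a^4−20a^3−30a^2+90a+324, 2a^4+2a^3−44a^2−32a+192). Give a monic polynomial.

Apply the Euclidean algorithm:
  −2a^5−10a^4−20a^3−30a^2+90a+324 = (−a−4)(2a^4+2a^3−44a^2−32a+192) + (−56a^3−238a^2+154a+1092)
  2a^4+2a^3−44a^2−32a+192 = (−(1/28)a+13/112)(−56a^3−238a^2+154a+1092) + (−(87/8)a^2−(87/8)a+261/4)
  −56a^3−238a^2+154a+1092 = ((448/87)a+1456/87)(−(87/8)a^2−(87/8)a+261/4) + (0)
Last nonzero remainder: −(87/8)a^2−(87/8)a+261/4. Dividing through by −87/8 gives the monic gcd a^2+a−6.

a^2+a−6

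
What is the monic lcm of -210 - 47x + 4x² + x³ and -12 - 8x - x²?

-420 - 304x - 39x² + 6x³ + x⁴

Apply the Euclidean algorithm:
  x³ + 4x² - 47x - 210 = (-x + 4)(-x² - 8x - 12) + (-27x - 162)
  -x² - 8x - 12 = ((1/27)x + 2/27)(-27x - 162) + (0)
Last nonzero remainder: -27x - 162. Dividing through by -27 gives the monic gcd x + 6.
Then lcm(f, g) = f·g / gcd(f, g); expanding and making the result monic gives the answer.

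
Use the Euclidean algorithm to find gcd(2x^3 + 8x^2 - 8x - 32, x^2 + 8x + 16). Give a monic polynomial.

x + 4

Euclidean algorithm in ℚ[x]:
  2x^3 + 8x^2 - 8x - 32 = (2x - 8)(x^2 + 8x + 16) + (24x + 96)
  x^2 + 8x + 16 = ((1/24)x + 1/6)(24x + 96) + (0)
Last nonzero remainder: 24x + 96. Dividing through by 24 gives the monic gcd x + 4.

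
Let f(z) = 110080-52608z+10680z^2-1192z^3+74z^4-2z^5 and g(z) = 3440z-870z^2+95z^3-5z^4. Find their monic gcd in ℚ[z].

-688+174z-19z^2+z^3

Euclidean algorithm in ℚ[z]:
  -2z^5+74z^4-1192z^3+10680z^2-52608z+110080 = ((2/5)z-36/5)(-5z^4+95z^3-870z^2+3440z) + (-160z^3+3040z^2-27840z+110080)
  -5z^4+95z^3-870z^2+3440z = ((1/32)z)(-160z^3+3040z^2-27840z+110080) + (0)
Last nonzero remainder: -160z^3+3040z^2-27840z+110080. Dividing through by -160 gives the monic gcd z^3-19z^2+174z-688.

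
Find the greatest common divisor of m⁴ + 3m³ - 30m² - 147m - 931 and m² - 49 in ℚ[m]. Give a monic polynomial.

Repeated division with remainder:
  m⁴ + 3m³ - 30m² - 147m - 931 = (m² + 3m + 19)(m² - 49) + (0)
The last nonzero remainder m² - 49 is already monic.

m² - 49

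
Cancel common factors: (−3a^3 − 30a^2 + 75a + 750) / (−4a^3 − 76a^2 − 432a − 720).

(3a^2 − 75)/(4a^2 + 36a + 72)

Apply the Euclidean algorithm:
  −3a^3 − 30a^2 + 75a + 750 = (3/4)(−4a^3 − 76a^2 − 432a − 720) + (27a^2 + 399a + 1290)
  −4a^3 − 76a^2 − 432a − 720 = (−(4/27)a − 152/243)(27a^2 + 399a + 1290) + ((704/81)a + 7040/81)
  27a^2 + 399a + 1290 = ((2187/704)a + 10449/704)((704/81)a + 7040/81) + (0)
Last nonzero remainder: (704/81)a + 7040/81. Dividing through by 704/81 gives the monic gcd a + 10.
Cancel a + 10 from numerator and denominator to get the reduced form.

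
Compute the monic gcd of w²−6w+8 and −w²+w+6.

By polynomial division,
  w²−6w+8 = (−1)(−w²+w+6) + (−5w+14)
  −w²+w+6 = ((1/5)w+9/25)(−5w+14) + (24/25)
  −5w+14 = (−(125/24)w+175/12)(24/25) + (0)
The last nonzero remainder is the constant 24/25, so the polynomials are coprime and gcd = 1.

1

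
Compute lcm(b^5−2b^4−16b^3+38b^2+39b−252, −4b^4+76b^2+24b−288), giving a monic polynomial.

b^6−4b^5−12b^4+70b^3−37b^2−330b+504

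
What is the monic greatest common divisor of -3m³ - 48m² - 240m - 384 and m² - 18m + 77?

1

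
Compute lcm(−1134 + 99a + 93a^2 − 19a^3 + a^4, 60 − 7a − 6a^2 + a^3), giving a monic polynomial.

−22680 + 12186a − 165a^2 − 1118a^3 + 284a^4 − 28a^5 + a^6

Euclidean algorithm in ℚ[a]:
  a^4 − 19a^3 + 93a^2 + 99a − 1134 = (a − 13)(a^3 − 6a^2 − 7a + 60) + (22a^2 − 52a − 354)
  a^3 − 6a^2 − 7a + 60 = ((1/22)a − 20/121)(22a^2 − 52a − 354) + ((60/121)a + 180/121)
  22a^2 − 52a − 354 = ((1331/30)a − 7139/30)((60/121)a + 180/121) + (0)
Last nonzero remainder: (60/121)a + 180/121. Dividing through by 60/121 gives the monic gcd a + 3.
Then lcm(f, g) = f·g / gcd(f, g); expanding and making the result monic gives the answer.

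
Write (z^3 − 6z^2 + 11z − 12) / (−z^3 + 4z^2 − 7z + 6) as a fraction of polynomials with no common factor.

(−z + 4)/(z − 2)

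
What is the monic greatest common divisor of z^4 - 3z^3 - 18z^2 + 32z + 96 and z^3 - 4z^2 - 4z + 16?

Repeated division with remainder:
  z^4 - 3z^3 - 18z^2 + 32z + 96 = (z + 1)(z^3 - 4z^2 - 4z + 16) + (-10z^2 + 20z + 80)
  z^3 - 4z^2 - 4z + 16 = (-(1/10)z + 1/5)(-10z^2 + 20z + 80) + (0)
Last nonzero remainder: -10z^2 + 20z + 80. Dividing through by -10 gives the monic gcd z^2 - 2z - 8.

z^2 - 2z - 8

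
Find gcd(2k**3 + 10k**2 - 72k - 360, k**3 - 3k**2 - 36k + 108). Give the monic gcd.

Apply the Euclidean algorithm:
  2k**3 + 10k**2 - 72k - 360 = (2)(k**3 - 3k**2 - 36k + 108) + (16k**2 - 576)
  k**3 - 3k**2 - 36k + 108 = ((1/16)k - 3/16)(16k**2 - 576) + (0)
Last nonzero remainder: 16k**2 - 576. Dividing through by 16 gives the monic gcd k**2 - 36.

k**2 - 36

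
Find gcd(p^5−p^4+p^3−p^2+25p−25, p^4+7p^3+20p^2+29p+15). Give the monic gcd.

Apply the Euclidean algorithm:
  p^5−p^4+p^3−p^2+25p−25 = (p−8)(p^4+7p^3+20p^2+29p+15) + (37p^3+130p^2+242p+95)
  p^4+7p^3+20p^2+29p+15 = ((1/37)p+129/1369)(37p^3+130p^2+242p+95) + ((1656/1369)p^2+(4968/1369)p+8280/1369)
  37p^3+130p^2+242p+95 = ((50653/1656)p+26011/1656)((1656/1369)p^2+(4968/1369)p+8280/1369) + (0)
Last nonzero remainder: (1656/1369)p^2+(4968/1369)p+8280/1369. Dividing through by 1656/1369 gives the monic gcd p^2+3p+5.

p^2+3p+5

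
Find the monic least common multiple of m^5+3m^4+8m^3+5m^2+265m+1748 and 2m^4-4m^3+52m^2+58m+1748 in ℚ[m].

m^7-4m^6+25m^5+63m^4+534m^3+83m^2-2166m+66424

Apply the Euclidean algorithm:
  m^5+3m^4+8m^3+5m^2+265m+1748 = ((1/2)m+5/2)(2m^4-4m^3+52m^2+58m+1748) + (-8m^3-154m^2-754m-2622)
  2m^4-4m^3+52m^2+58m+1748 = (-(1/4)m+85/16)(-8m^3-154m^2-754m-2622) + ((5453/8)m^2+(27265/8)m+125419/8)
  -8m^3-154m^2-754m-2622 = (-(64/5453)m-48/287)((5453/8)m^2+(27265/8)m+125419/8) + (0)
Last nonzero remainder: (5453/8)m^2+(27265/8)m+125419/8. Dividing through by 5453/8 gives the monic gcd m^2+5m+23.
Then lcm(f, g) = f·g / gcd(f, g); expanding and making the result monic gives the answer.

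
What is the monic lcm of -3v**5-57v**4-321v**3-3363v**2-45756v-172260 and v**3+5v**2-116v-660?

Euclidean algorithm in ℚ[v]:
  -3v**5-57v**4-321v**3-3363v**2-45756v-172260 = (-3v**2-42v-459)(v**3+5v**2-116v-660) + (-7920v**2-126720v-475200)
  v**3+5v**2-116v-660 = (-(1/7920)v+1/720)(-7920v**2-126720v-475200) + (0)
Last nonzero remainder: -7920v**2-126720v-475200. Dividing through by -7920 gives the monic gcd v**2+16v+60.
Then lcm(f, g) = f·g / gcd(f, g); expanding and making the result monic gives the answer.

v**6+8v**5-102v**4-56v**3+2921v**2-110352v-631620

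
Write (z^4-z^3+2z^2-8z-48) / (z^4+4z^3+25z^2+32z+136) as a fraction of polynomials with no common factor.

(z^2-z-6)/(z^2+4z+17)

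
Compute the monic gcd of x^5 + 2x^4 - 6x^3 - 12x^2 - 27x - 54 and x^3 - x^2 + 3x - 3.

Euclidean algorithm in ℚ[x]:
  x^5 + 2x^4 - 6x^3 - 12x^2 - 27x - 54 = (x^2 + 3x - 6)(x^3 - x^2 + 3x - 3) + (-24x^2 - 72)
  x^3 - x^2 + 3x - 3 = (-(1/24)x + 1/24)(-24x^2 - 72) + (0)
Last nonzero remainder: -24x^2 - 72. Dividing through by -24 gives the monic gcd x^2 + 3.

x^2 + 3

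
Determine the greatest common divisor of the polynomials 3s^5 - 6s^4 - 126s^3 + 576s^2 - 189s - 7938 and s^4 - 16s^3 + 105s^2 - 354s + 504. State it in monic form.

s^3 - 12s^2 + 57s - 126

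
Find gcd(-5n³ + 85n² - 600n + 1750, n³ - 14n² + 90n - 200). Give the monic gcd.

Apply the Euclidean algorithm:
  -5n³ + 85n² - 600n + 1750 = (-5)(n³ - 14n² + 90n - 200) + (15n² - 150n + 750)
  n³ - 14n² + 90n - 200 = ((1/15)n - 4/15)(15n² - 150n + 750) + (0)
Last nonzero remainder: 15n² - 150n + 750. Dividing through by 15 gives the monic gcd n² - 10n + 50.

n² - 10n + 50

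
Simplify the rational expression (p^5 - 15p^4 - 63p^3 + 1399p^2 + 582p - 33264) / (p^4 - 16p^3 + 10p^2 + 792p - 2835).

(p^3 - 13p^2 - 26p + 528)/(p^2 - 14p + 45)

Apply the Euclidean algorithm:
  p^5 - 15p^4 - 63p^3 + 1399p^2 + 582p - 33264 = (p + 1)(p^4 - 16p^3 + 10p^2 + 792p - 2835) + (-57p^3 + 597p^2 + 2625p - 30429)
  p^4 - 16p^3 + 10p^2 + 792p - 2835 = (-(1/57)p + 35/361)(-57p^3 + 597p^2 + 2625p - 30429) + (-(660/361)p^2 + (1320/361)p + 41580/361)
  -57p^3 + 597p^2 + 2625p - 30429 = ((6859/220)p - 58121/220)(-(660/361)p^2 + (1320/361)p + 41580/361) + (0)
Last nonzero remainder: -(660/361)p^2 + (1320/361)p + 41580/361. Dividing through by -660/361 gives the monic gcd p^2 - 2p - 63.
Cancel p^2 - 2p - 63 from numerator and denominator to get the reduced form.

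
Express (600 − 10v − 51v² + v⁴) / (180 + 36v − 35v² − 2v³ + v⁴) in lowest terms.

(−20 + v + v²)/(−6 − v + v²)

Repeated division with remainder:
  v⁴ − 51v² − 10v + 600 = (v⁴ − 2v³ − 35v² + 36v + 180) + (2v³ − 16v² − 46v + 420)
  v⁴ − 2v³ − 35v² + 36v + 180 = ((1/2)v + 3)(2v³ − 16v² − 46v + 420) + (36v² − 36v − 1080)
  2v³ − 16v² − 46v + 420 = ((1/18)v − 7/18)(36v² − 36v − 1080) + (0)
Last nonzero remainder: 36v² − 36v − 1080. Dividing through by 36 gives the monic gcd v² − v − 30.
Cancel v² − v − 30 from numerator and denominator to get the reduced form.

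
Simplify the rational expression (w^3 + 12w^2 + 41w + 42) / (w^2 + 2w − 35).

(w^2 + 5w + 6)/(w − 5)

Repeated division with remainder:
  w^3 + 12w^2 + 41w + 42 = (w + 10)(w^2 + 2w − 35) + (56w + 392)
  w^2 + 2w − 35 = ((1/56)w − 5/56)(56w + 392) + (0)
Last nonzero remainder: 56w + 392. Dividing through by 56 gives the monic gcd w + 7.
Cancel w + 7 from numerator and denominator to get the reduced form.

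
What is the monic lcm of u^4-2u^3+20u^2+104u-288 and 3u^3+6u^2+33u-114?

u^6+2u^5+31u^4+146u^3+508u^2+824u-5472

Apply the Euclidean algorithm:
  u^4-2u^3+20u^2+104u-288 = ((1/3)u-4/3)(3u^3+6u^2+33u-114) + (17u^2+186u-440)
  3u^3+6u^2+33u-114 = ((3/17)u-456/289)(17u^2+186u-440) + ((116793/289)u-233586/289)
  17u^2+186u-440 = ((4913/116793)u+63580/116793)((116793/289)u-233586/289) + (0)
Last nonzero remainder: (116793/289)u-233586/289. Dividing through by 116793/289 gives the monic gcd u-2.
Then lcm(f, g) = f·g / gcd(f, g); expanding and making the result monic gives the answer.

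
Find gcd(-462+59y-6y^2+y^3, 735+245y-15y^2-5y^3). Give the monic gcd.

-7+y

Repeated division with remainder:
  y^3-6y^2+59y-462 = (-1/5)(-5y^3-15y^2+245y+735) + (-9y^2+108y-315)
  -5y^3-15y^2+245y+735 = ((5/9)y+25/3)(-9y^2+108y-315) + (-480y+3360)
  -9y^2+108y-315 = ((3/160)y-3/32)(-480y+3360) + (0)
Last nonzero remainder: -480y+3360. Dividing through by -480 gives the monic gcd y-7.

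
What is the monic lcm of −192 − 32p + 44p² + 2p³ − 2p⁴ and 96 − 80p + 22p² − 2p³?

−384 + 32p + 104p² − 18p³ − 5p⁴ + p⁵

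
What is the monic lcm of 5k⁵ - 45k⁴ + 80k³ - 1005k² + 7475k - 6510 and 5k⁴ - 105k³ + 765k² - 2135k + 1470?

k⁶ - 16k⁵ + 79k⁴ - 313k³ + 2902k² - 11767k + 9114

Apply the Euclidean algorithm:
  5k⁵ - 45k⁴ + 80k³ - 1005k² + 7475k - 6510 = (k + 12)(5k⁴ - 105k³ + 765k² - 2135k + 1470) + (575k³ - 8050k² + 31625k - 24150)
  5k⁴ - 105k³ + 765k² - 2135k + 1470 = ((1/115)k - 7/115)(575k³ - 8050k² + 31625k - 24150) + (0)
Last nonzero remainder: 575k³ - 8050k² + 31625k - 24150. Dividing through by 575 gives the monic gcd k³ - 14k² + 55k - 42.
Then lcm(f, g) = f·g / gcd(f, g); expanding and making the result monic gives the answer.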